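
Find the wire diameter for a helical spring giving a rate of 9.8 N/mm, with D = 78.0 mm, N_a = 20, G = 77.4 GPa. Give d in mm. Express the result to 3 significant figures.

d = (8D³N_a·k / G)^(1/4) = (8·78.0³·20·9.8 / (77.4×10³))^0.25
  = (9613.7)^0.25 = 9.9020 mm

9.90 mm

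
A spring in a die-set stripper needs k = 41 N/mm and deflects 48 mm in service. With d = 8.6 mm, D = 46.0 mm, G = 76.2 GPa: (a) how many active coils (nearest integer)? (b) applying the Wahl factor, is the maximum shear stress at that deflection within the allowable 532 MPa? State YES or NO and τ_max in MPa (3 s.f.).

(a) 13 coils; (b) YES, τ_max = 469 MPa

N_a = Gd⁴/(8D³k) = (76.2×10³)(8.6⁴)/(8·46.0³·41) = 13.06 → N_a = 13
Actual rate k = Gd⁴/(8D³·13) = 41.176 N/mm
Working load F = kδ = 41.176·48 = 1976.4 N
C = 46.0/8.6 = 5.3488; K_W = (4C−1)/(4C−4)+0.615/C = 1.2874
τ_max = K_W·8FD/(πd³) = 1.2874·363.99 = 468.61 MPa
τ_max ≤ 532 MPa → acceptable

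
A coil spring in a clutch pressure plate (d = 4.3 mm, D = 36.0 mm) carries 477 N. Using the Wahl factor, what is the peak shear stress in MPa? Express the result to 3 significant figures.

646 MPa

Spring index C = D/d = 36.0/4.3 = 8.3721
K_W = (4C−1)/(4C−4) + 0.615/C = 32.488/29.488 + 0.0735 = 1.1752
τ₀ = 8FD/(πd³) = 8·477·36.0/(π·4.3³) = 137376/249.78 = 549.99 MPa
τ_max = K·τ₀ = 1.1752 × 549.99 = 646.35 MPa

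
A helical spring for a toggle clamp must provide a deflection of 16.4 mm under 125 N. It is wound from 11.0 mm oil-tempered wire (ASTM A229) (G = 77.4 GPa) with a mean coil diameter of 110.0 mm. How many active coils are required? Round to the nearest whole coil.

14

Required rate k = F/δ = 125/16.4 = 7.622 N/mm
N_a = Gd⁴/(8D³k) = (77.4×10³ × 11.0⁴)/(8 × 110.0³ × 7.622)
    = 1.13321e+09 / 8.11585e+07 = 13.96 → 14 coils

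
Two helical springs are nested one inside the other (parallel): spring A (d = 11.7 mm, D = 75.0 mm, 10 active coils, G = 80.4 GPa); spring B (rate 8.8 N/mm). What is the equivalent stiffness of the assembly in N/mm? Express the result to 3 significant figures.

53.4 N/mm

k_A = Gd⁴/(8D³N_a) = (80.4×10³)(11.7⁴)/(8·75.0³·10) = 44.64 N/mm
Parallel: k_eq = 44.64 + 8.8 = 53.44 N/mm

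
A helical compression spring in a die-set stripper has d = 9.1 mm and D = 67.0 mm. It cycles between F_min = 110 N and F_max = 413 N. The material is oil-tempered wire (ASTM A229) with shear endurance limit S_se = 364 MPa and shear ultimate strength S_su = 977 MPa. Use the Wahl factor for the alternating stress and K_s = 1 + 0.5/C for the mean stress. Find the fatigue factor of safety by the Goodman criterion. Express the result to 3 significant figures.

5.62

C = D/d = 67.0/9.1 = 7.3626; K_W = (4C−1)/(4C−4)+0.615/C = 1.2014; K_s = 1+0.5/C = 1.0679
F_a = (F_max−F_min)/2 = 151.5 N; F_m = (F_max+F_min)/2 = 261.5 N
τ_a = K_W·8F_aD/(πd³) = 1.2014 × 34.301 = 41.209 MPa
τ_m = K_s·8F_mD/(πd³) = 1.0679 × 59.206 = 63.226 MPa
Goodman: 1/n_f = τ_a/S_se + τ_m/S_su = 41.209/364 + 63.226/977 = 0.11321 + 0.06471 = 0.17793
n_f = 1/0.17793 = 5.62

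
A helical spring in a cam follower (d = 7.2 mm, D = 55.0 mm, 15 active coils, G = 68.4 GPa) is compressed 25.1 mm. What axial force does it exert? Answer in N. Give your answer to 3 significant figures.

231 N

k = Gd⁴/(8D³N_a) = (68.4×10³)(7.2⁴)/(8·55.0³·15) = 9.207 N/mm
F = k·δ = 9.207 × 25.1 = 231.09 N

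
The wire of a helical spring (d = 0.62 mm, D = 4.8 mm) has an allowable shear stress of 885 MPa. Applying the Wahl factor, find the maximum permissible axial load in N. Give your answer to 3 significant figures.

C = D/d = 4.8/0.62 = 7.7419
K_W = (4C−1)/(4C−4) + 0.615/C = 29.968/26.968 + 0.0794 = 1.1907
τ_max = K·8FD/(πd³) → F_max = τ_allow·πd³/(8DK)
F_max = 885·π·0.62³/(8·4.8·1.1907) = 662.63/45.722 = 14.492 N

14.5 N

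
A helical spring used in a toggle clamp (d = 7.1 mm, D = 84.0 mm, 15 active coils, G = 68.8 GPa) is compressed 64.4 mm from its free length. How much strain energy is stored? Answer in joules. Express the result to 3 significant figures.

k = Gd⁴/(8D³N_a) = (68.8×10³)(7.1⁴)/(8·84.0³·15) = 2.4581 N/mm
U = ½kδ² = 0.5 × 2.4581 × 64.4² = 5097.4 N·mm = 5.0974 J

5.10 J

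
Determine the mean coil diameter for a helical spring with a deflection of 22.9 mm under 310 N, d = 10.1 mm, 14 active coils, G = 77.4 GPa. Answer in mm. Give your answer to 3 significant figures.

81.0 mm

Required rate k = F/δ = 310/22.9 = 13.537 N/mm
D = (Gd⁴/(8N_a·k))^(1/3) = (77.4×10³·10.1⁴/(8·14·13.537))^(1/3)
  = (531230)^(1/3) = 80.9893 mm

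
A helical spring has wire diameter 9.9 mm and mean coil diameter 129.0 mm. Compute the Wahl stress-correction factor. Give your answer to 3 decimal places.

1.110

C = D/d = 129.0/9.9 = 13.0303
K_W = (4C−1)/(4C−4) + 0.615/C = 51.121/48.121 + 0.0472 = 1.1095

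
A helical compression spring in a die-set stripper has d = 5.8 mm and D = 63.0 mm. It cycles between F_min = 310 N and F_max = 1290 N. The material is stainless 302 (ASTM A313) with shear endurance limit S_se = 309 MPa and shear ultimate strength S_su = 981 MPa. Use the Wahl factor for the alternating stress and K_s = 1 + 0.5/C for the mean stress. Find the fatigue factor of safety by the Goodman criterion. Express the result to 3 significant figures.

C = D/d = 63.0/5.8 = 10.8621; K_W = (4C−1)/(4C−4)+0.615/C = 1.1327; K_s = 1+0.5/C = 1.0460
F_a = (F_max−F_min)/2 = 490 N; F_m = (F_max+F_min)/2 = 800 N
τ_a = K_W·8F_aD/(πd³) = 1.1327 × 402.9 = 456.35 MPa
τ_m = K_s·8F_mD/(πd³) = 1.0460 × 657.79 = 688.07 MPa
Goodman: 1/n_f = τ_a/S_se + τ_m/S_su = 456.35/309 + 688.07/981 = 1.47685 + 0.70139 = 2.1782
n_f = 1/2.1782 = 0.4591

0.459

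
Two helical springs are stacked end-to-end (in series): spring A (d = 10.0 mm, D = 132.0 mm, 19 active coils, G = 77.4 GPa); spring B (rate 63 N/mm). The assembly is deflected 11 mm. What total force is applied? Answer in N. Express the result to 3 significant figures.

k_A = Gd⁴/(8D³N_a) = (77.4×10³)(10.0⁴)/(8·132.0³·19) = 2.214 N/mm
Series: 1/k_eq = 1/2.214 + 1/63 = 0.46755; k_eq = 2.1388 N/mm
F = k_eq·δ = 2.1388·11 = 23.527 N

23.5 N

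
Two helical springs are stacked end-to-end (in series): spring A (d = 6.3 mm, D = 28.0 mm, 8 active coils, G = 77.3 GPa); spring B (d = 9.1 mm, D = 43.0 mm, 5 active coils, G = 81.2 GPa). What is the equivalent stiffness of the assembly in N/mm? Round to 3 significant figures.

58.0 N/mm

k_A = Gd⁴/(8D³N_a) = (77.3×10³)(6.3⁴)/(8·28.0³·8) = 86.674 N/mm
k_B = Gd⁴/(8D³N_a) = (81.2×10³)(9.1⁴)/(8·43.0³·5) = 175.09 N/mm
Series: 1/k_eq = 1/86.674 + 1/175.09 = 0.017249; k_eq = 57.975 N/mm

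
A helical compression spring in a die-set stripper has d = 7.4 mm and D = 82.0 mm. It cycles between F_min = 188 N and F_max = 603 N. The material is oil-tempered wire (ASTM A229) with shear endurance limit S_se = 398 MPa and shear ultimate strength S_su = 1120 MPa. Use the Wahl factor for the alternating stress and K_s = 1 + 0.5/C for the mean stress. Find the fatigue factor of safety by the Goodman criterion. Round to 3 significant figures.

2.03

C = D/d = 82.0/7.4 = 11.0811; K_W = (4C−1)/(4C−4)+0.615/C = 1.1299; K_s = 1+0.5/C = 1.0451
F_a = (F_max−F_min)/2 = 207.5 N; F_m = (F_max+F_min)/2 = 395.5 N
τ_a = K_W·8F_aD/(πd³) = 1.1299 × 106.92 = 120.81 MPa
τ_m = K_s·8F_mD/(πd³) = 1.0451 × 203.8 = 213 MPa
Goodman: 1/n_f = τ_a/S_se + τ_m/S_su = 120.81/398 + 213/1120 = 0.30355 + 0.19018 = 0.49373
n_f = 1/0.49373 = 2.025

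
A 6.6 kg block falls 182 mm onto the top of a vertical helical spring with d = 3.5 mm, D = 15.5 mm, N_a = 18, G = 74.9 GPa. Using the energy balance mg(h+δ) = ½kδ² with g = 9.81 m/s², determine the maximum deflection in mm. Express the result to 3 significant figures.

k = Gd⁴/(8D³N_a) = (74.9×10³)(3.5⁴)/(8·15.5³·18) = 20.96 N/mm
W = mg = 6.6 × 9.81 = 64.746 N
½kδ² − Wδ − Wh = 0 → δ = (W + √(W² + 2kWh))/k
δ = (64.746 + √(4192 + 493982))/20.96 = (64.746 + 705.81)/20.96 = 36.763 mm

36.8 mm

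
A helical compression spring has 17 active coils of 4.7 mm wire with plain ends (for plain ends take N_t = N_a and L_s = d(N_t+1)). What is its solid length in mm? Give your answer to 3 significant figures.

plain ends: N_t = N_a = 17
L_s = d·(N_t+1) = 4.7 × 18 = 84.6 mm

84.6 mm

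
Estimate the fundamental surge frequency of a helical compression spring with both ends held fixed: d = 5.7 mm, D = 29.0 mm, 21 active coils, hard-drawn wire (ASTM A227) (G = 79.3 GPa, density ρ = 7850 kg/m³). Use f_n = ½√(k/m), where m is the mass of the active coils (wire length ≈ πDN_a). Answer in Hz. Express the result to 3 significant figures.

115 Hz

k = Gd⁴/(8D³N_a) = (79.3×10³)(5.7⁴)/(8·29.0³·21) = 20.43 N/mm = 20430 N/m
Wire length L = πDN_a = π·29.0·21 = 1913.2 mm
m = ρ·(πd²/4)·L = 7850 × 25.518×10⁻⁶ m² × 1.9132 m = 0.38324 kg
f_n = ½√(k/m) = 0.5·√(20430/0.38324) = 0.5·√(53308) = 115.44 Hz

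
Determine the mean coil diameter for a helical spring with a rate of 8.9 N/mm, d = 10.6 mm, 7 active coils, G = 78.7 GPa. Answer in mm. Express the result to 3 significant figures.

126 mm

D = (Gd⁴/(8N_a·k))^(1/3) = (78.7×10³·10.6⁴/(8·7·8.9))^(1/3)
  = (1.99352e+06)^(1/3) = 125.8558 mm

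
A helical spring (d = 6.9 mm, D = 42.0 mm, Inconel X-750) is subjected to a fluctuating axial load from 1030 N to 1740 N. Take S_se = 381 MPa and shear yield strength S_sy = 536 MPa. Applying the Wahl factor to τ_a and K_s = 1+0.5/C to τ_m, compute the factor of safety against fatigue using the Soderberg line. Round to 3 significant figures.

0.776

C = D/d = 42.0/6.9 = 6.0870; K_W = (4C−1)/(4C−4)+0.615/C = 1.2485; K_s = 1+0.5/C = 1.0821
F_a = (F_max−F_min)/2 = 355 N; F_m = (F_max+F_min)/2 = 1385 N
τ_a = K_W·8F_aD/(πd³) = 1.2485 × 115.58 = 144.29 MPa
τ_m = K_s·8F_mD/(πd³) = 1.0821 × 450.91 = 487.95 MPa
Soderberg: 1/n_f = τ_a/S_se + τ_m/S_sy = 144.29/381 + 487.95/536 = 0.37873 + 0.91036 = 1.2891
n_f = 1/1.2891 = 0.7757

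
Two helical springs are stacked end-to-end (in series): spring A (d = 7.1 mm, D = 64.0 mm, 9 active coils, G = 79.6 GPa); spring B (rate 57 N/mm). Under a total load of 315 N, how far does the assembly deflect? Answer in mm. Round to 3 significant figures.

34.9 mm

k_A = Gd⁴/(8D³N_a) = (79.6×10³)(7.1⁴)/(8·64.0³·9) = 10.717 N/mm
Series: 1/k_eq = 1/10.717 + 1/57 = 0.11085; k_eq = 9.0209 N/mm
δ = F/k_eq = 315/9.0209 = 34.919 mm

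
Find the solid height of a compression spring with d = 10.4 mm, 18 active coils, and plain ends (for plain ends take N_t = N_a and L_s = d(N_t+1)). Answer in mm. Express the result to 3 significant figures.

198 mm

plain ends: N_t = N_a = 18
L_s = d·(N_t+1) = 10.4 × 19 = 197.6 mm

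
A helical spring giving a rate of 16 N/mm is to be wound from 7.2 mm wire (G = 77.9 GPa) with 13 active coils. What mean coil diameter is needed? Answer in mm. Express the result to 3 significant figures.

D = (Gd⁴/(8N_a·k))^(1/3) = (77.9×10³·7.2⁴/(8·13·16))^(1/3)
  = (125810)^(1/3) = 50.1077 mm

50.1 mm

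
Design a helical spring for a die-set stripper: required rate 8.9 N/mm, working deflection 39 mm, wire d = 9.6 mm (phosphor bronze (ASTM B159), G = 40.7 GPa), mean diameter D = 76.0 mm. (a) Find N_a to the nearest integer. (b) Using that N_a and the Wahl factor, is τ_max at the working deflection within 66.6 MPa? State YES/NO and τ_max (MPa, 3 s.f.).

(a) 11 coils; (b) NO, τ_max = 90.5 MPa

N_a = Gd⁴/(8D³k) = (40.7×10³)(9.6⁴)/(8·76.0³·8.9) = 11.06 → N_a = 11
Actual rate k = Gd⁴/(8D³·11) = 8.9486 N/mm
Working load F = kδ = 8.9486·39 = 349 N
C = 76.0/9.6 = 7.9167; K_W = (4C−1)/(4C−4)+0.615/C = 1.1861
τ_max = K_W·8FD/(πd³) = 1.1861·76.341 = 90.55 MPa
τ_max > 66.6 MPa → exceeds allowable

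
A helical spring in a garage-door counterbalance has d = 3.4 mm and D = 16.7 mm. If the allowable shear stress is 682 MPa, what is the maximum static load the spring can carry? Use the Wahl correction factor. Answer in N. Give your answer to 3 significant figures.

479 N

C = D/d = 16.7/3.4 = 4.9118
K_W = (4C−1)/(4C−4) + 0.615/C = 18.647/15.647 + 0.1252 = 1.3169
τ_max = K·8FD/(πd³) → F_max = τ_allow·πd³/(8DK)
F_max = 682·π·3.4³/(8·16.7·1.3169) = 84211/175.94 = 478.63 N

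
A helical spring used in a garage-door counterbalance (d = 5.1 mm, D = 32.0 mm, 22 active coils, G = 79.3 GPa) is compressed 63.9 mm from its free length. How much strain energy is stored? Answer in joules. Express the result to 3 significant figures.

19.0 J

k = Gd⁴/(8D³N_a) = (79.3×10³)(5.1⁴)/(8·32.0³·22) = 9.3023 N/mm
U = ½kδ² = 0.5 × 9.3023 × 63.9² = 18992 N·mm = 18.992 J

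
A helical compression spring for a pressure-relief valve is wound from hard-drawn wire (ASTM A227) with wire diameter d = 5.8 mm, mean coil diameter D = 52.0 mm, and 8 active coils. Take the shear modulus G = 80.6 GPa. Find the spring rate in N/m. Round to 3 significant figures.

k = Gd⁴/(8D³N_a) = (80.6×10³ × 5.8⁴) / (8 × 52.0³ × 8)
  = 9.1211e+07 / 8.99891e+06 = 10.136 N/mm = 10136 N/m

10100 N/m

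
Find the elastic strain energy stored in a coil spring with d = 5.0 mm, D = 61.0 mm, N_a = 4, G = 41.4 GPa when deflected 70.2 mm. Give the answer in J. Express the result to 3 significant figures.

8.78 J

k = Gd⁴/(8D³N_a) = (41.4×10³)(5.0⁴)/(8·61.0³·4) = 3.5624 N/mm
U = ½kδ² = 0.5 × 3.5624 × 70.2² = 8777.8 N·mm = 8.7778 J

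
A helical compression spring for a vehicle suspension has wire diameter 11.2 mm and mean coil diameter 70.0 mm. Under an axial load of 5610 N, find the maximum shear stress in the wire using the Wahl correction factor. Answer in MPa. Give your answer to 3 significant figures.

Spring index C = D/d = 70.0/11.2 = 6.2500
K_W = (4C−1)/(4C−4) + 0.615/C = 24.000/21.000 + 0.0984 = 1.2413
τ₀ = 8FD/(πd³) = 8·5610·70.0/(π·11.2³) = 3.1416e+06/4413.7 = 711.78 MPa
τ_max = K·τ₀ = 1.2413 × 711.78 = 883.5 MPa

884 MPa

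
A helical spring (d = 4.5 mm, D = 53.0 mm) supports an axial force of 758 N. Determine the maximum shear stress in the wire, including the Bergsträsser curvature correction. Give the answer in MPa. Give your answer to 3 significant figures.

Spring index C = D/d = 53.0/4.5 = 11.7778
K_B = (4C+2)/(4C−3) = 49.111/44.111 = 1.1134
τ₀ = 8FD/(πd³) = 8·758·53.0/(π·4.5³) = 321392/286.28 = 1122.7 MPa
τ_max = K·τ₀ = 1.1134 × 1122.7 = 1249.9 MPa

1250 MPa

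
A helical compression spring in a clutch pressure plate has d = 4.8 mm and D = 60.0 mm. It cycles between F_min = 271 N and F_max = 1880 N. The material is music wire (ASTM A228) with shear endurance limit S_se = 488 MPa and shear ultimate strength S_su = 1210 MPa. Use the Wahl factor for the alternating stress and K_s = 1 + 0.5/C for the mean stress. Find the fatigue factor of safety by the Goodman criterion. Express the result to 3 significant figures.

C = D/d = 60.0/4.8 = 12.5000; K_W = (4C−1)/(4C−4)+0.615/C = 1.1144; K_s = 1+0.5/C = 1.0400
F_a = (F_max−F_min)/2 = 804.5 N; F_m = (F_max+F_min)/2 = 1075.5 N
τ_a = K_W·8F_aD/(πd³) = 1.1144 × 1111.5 = 1238.6 MPa
τ_m = K_s·8F_mD/(πd³) = 1.0400 × 1485.9 = 1545.3 MPa
Goodman: 1/n_f = τ_a/S_se + τ_m/S_su = 1238.6/488 + 1545.3/1210 = 2.53818 + 1.27710 = 3.8153
n_f = 1/3.8153 = 0.2621

0.262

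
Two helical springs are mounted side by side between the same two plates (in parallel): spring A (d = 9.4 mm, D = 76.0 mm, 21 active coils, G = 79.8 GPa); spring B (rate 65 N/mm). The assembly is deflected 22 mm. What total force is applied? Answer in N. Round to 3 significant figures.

k_A = Gd⁴/(8D³N_a) = (79.8×10³)(9.4⁴)/(8·76.0³·21) = 8.4482 N/mm
Parallel: k_eq = 8.4482 + 65 = 73.448 N/mm
F = k_eq·δ = 73.448·22 = 1615.9 N

1620 N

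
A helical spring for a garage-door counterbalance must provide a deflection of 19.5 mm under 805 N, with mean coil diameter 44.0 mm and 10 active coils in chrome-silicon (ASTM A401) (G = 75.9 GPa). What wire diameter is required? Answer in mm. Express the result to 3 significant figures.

Required rate k = F/δ = 805/19.5 = 41.282 N/mm
d = (8D³N_a·k / G)^(1/4) = (8·44.0³·10·41.282 / (75.9×10³))^0.25
  = (3706.5)^0.25 = 7.8026 mm

7.80 mm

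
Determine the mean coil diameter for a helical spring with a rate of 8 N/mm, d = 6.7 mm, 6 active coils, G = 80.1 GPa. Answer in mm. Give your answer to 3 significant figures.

74.9 mm

D = (Gd⁴/(8N_a·k))^(1/3) = (80.1×10³·6.7⁴/(8·6·8))^(1/3)
  = (420340)^(1/3) = 74.9089 mm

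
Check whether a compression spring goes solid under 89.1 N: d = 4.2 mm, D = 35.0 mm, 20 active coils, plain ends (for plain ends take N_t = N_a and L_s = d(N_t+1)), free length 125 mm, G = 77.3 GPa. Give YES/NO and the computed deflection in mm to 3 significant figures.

NO, δ = 25.4 mm

k = Gd⁴/(8D³N_a) = (77.3×10³)(4.2⁴)/(8·35.0³·20) = 3.5063 N/mm
N_t = 20; L_s = 4.2·21 = 88.2 mm; δ_solid = L₀ − L_s = 125 − 88.2 = 36.8 mm
δ = F/k = 89.1/3.5063 = 25.411 mm
δ < δ_solid → spring does not go solid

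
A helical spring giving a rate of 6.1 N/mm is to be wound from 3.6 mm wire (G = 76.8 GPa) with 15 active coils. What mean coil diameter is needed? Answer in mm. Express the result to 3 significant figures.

26.0 mm

D = (Gd⁴/(8N_a·k))^(1/3) = (76.8×10³·3.6⁴/(8·15·6.1))^(1/3)
  = (17622.2)^(1/3) = 26.0228 mm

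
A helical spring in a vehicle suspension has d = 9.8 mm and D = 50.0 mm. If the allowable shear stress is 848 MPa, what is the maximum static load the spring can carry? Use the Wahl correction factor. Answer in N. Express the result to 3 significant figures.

4810 N

C = D/d = 50.0/9.8 = 5.1020
K_W = (4C−1)/(4C−4) + 0.615/C = 19.408/16.408 + 0.1205 = 1.3034
τ_max = K·8FD/(πd³) → F_max = τ_allow·πd³/(8DK)
F_max = 848·π·9.8³/(8·50.0·1.3034) = 2.5074e+06/521.35 = 4809.4 N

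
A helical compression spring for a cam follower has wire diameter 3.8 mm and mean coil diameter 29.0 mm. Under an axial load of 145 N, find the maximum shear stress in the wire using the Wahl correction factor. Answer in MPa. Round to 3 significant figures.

233 MPa

Spring index C = D/d = 29.0/3.8 = 7.6316
K_W = (4C−1)/(4C−4) + 0.615/C = 29.526/26.526 + 0.0806 = 1.1937
τ₀ = 8FD/(πd³) = 8·145·29.0/(π·3.8³) = 33640/172.39 = 195.14 MPa
τ_max = K·τ₀ = 1.1937 × 195.14 = 232.94 MPa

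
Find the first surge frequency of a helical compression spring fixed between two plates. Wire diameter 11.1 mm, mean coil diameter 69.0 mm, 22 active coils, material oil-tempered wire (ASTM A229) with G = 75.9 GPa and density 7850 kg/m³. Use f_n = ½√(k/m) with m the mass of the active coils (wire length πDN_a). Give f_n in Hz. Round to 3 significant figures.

37.1 Hz

k = Gd⁴/(8D³N_a) = (75.9×10³)(11.1⁴)/(8·69.0³·22) = 19.928 N/mm = 19928 N/m
Wire length L = πDN_a = π·69.0·22 = 4768.9 mm
m = ρ·(πd²/4)·L = 7850 × 96.769×10⁻⁶ m² × 4.7689 m = 3.6227 kg
f_n = ½√(k/m) = 0.5·√(19928/3.6227) = 0.5·√(5501.1) = 37.085 Hz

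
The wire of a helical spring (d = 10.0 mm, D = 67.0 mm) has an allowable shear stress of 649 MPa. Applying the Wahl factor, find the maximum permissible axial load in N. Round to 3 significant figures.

3110 N

C = D/d = 67.0/10.0 = 6.7000
K_W = (4C−1)/(4C−4) + 0.615/C = 25.800/22.800 + 0.0918 = 1.2234
τ_max = K·8FD/(πd³) → F_max = τ_allow·πd³/(8DK)
F_max = 649·π·10.0³/(8·67.0·1.2234) = 2.0389e+06/655.73 = 3109.4 N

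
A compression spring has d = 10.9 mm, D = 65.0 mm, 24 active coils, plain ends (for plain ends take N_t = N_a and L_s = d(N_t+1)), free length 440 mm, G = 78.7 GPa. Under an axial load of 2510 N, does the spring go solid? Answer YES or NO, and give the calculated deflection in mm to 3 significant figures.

k = Gd⁴/(8D³N_a) = (78.7×10³)(10.9⁴)/(8·65.0³·24) = 21.069 N/mm
N_t = 24; L_s = 10.9·25 = 272.5 mm; δ_solid = L₀ − L_s = 440 − 272.5 = 167.5 mm
δ = F/k = 2510/21.069 = 119.13 mm
δ < δ_solid → spring does not go solid

NO, δ = 119 mm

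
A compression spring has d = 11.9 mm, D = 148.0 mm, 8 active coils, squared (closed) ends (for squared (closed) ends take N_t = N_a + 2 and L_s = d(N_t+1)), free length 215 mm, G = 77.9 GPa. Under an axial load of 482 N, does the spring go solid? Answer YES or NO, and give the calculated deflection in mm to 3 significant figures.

k = Gd⁴/(8D³N_a) = (77.9×10³)(11.9⁴)/(8·148.0³·8) = 7.5294 N/mm
N_t = 10; L_s = 11.9·11 = 130.9 mm; δ_solid = L₀ − L_s = 215 − 130.9 = 84.1 mm
δ = F/k = 482/7.5294 = 64.016 mm
δ < δ_solid → spring does not go solid

NO, δ = 64.0 mm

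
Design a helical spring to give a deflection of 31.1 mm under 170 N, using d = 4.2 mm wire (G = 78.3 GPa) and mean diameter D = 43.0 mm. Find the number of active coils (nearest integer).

Required rate k = F/δ = 170/31.1 = 5.4662 N/mm
N_a = Gd⁴/(8D³k) = (78.3×10³ × 4.2⁴)/(8 × 43.0³ × 5.4662)
    = 2.43646e+07 / 3.47683e+06 = 7.008 → 7 coils

7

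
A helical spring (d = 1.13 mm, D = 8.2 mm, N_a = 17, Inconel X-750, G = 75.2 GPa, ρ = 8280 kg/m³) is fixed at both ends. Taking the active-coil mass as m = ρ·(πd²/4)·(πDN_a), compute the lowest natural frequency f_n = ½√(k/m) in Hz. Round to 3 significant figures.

335 Hz

k = Gd⁴/(8D³N_a) = (75.2×10³)(1.13⁴)/(8·8.2³·17) = 1.6351 N/mm = 1635.1 N/m
Wire length L = πDN_a = π·8.2·17 = 437.94 mm
m = ρ·(πd²/4)·L = 8280 × 1.0029×10⁻⁶ m² × 0.43794 m = 0.0036366 kg
f_n = ½√(k/m) = 0.5·√(1635.1/0.0036366) = 0.5·√(4.4964e+05) = 335.27 Hz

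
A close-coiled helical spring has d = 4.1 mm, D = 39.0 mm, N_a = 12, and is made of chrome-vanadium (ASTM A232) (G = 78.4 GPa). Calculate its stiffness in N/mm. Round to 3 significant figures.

3.89 N/mm

k = Gd⁴/(8D³N_a) = (78.4×10³ × 4.1⁴) / (8 × 39.0³ × 12)
  = 2.2154e+07 / 5.69462e+06 = 3.8903 N/mm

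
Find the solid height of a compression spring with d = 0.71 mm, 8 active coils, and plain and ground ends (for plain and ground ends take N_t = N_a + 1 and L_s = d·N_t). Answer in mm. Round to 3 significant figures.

6.39 mm

plain and ground ends: N_t = N_a + 1 = 8 + 1 = 9
L_s = d·N_t = 0.71 × 9 = 6.39 mm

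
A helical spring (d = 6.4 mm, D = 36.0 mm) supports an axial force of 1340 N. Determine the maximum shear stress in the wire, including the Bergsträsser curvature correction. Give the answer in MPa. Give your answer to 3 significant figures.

589 MPa

Spring index C = D/d = 36.0/6.4 = 5.6250
K_B = (4C+2)/(4C−3) = 24.500/19.500 = 1.2564
τ₀ = 8FD/(πd³) = 8·1340·36.0/(π·6.4³) = 385920/823.55 = 468.61 MPa
τ_max = K·τ₀ = 1.2564 × 468.61 = 588.76 MPa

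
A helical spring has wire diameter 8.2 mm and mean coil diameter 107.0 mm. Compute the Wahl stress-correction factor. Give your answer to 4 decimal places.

C = D/d = 107.0/8.2 = 13.0488
K_W = (4C−1)/(4C−4) + 0.615/C = 51.195/48.195 + 0.0471 = 1.1094

1.1094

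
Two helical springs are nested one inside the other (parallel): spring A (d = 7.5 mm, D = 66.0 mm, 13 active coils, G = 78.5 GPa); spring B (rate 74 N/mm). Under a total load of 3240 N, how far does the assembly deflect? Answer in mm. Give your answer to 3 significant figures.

39.4 mm

k_A = Gd⁴/(8D³N_a) = (78.5×10³)(7.5⁴)/(8·66.0³·13) = 8.3071 N/mm
Parallel: k_eq = 8.3071 + 74 = 82.307 N/mm
δ = F/k_eq = 3240/82.307 = 39.365 mm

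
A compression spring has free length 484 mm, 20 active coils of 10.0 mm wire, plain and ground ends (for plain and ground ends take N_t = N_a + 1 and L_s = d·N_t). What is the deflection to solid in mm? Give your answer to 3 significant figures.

N_t = 21; L_s = 10.0·21 = 210 mm
δ_solid = L₀ − L_s = 484 − 210 = 274 mm

274 mm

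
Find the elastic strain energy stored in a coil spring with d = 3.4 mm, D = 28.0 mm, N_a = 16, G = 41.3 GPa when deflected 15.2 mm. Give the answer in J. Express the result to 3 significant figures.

k = Gd⁴/(8D³N_a) = (41.3×10³)(3.4⁴)/(8·28.0³·16) = 1.9642 N/mm
U = ½kδ² = 0.5 × 1.9642 × 15.2² = 226.9 N·mm = 0.2269 J

0.227 J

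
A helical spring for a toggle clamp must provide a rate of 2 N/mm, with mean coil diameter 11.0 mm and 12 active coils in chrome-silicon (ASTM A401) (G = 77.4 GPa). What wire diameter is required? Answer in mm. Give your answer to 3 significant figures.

1.35 mm

d = (8D³N_a·k / G)^(1/4) = (8·11.0³·12·2 / (77.4×10³))^0.25
  = (3.3017)^0.25 = 1.3480 mm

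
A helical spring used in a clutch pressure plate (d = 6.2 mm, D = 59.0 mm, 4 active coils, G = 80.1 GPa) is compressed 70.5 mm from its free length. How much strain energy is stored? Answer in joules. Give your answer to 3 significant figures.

k = Gd⁴/(8D³N_a) = (80.1×10³)(6.2⁴)/(8·59.0³·4) = 18.009 N/mm
U = ½kδ² = 0.5 × 18.009 × 70.5² = 44755 N·mm = 44.755 J

44.8 J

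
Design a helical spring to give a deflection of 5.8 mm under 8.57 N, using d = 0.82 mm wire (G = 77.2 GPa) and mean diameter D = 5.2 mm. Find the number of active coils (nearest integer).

21

Required rate k = F/δ = 8.57/5.8 = 1.4776 N/mm
N_a = Gd⁴/(8D³k) = (77.2×10³ × 0.82⁴)/(8 × 5.2³ × 1.4776)
    = 34903.8 / 1662.08 = 21 → 21 coils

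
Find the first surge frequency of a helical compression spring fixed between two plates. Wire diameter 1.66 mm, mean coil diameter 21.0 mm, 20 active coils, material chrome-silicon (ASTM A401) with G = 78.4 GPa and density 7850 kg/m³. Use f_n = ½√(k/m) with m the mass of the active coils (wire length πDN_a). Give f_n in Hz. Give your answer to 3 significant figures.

66.9 Hz

k = Gd⁴/(8D³N_a) = (78.4×10³)(1.66⁴)/(8·21.0³·20) = 0.40176 N/mm = 401.76 N/m
Wire length L = πDN_a = π·21.0·20 = 1319.5 mm
m = ρ·(πd²/4)·L = 7850 × 2.1642×10⁻⁶ m² × 1.3195 m = 0.022417 kg
f_n = ½√(k/m) = 0.5·√(401.76/0.022417) = 0.5·√(17922) = 66.937 Hz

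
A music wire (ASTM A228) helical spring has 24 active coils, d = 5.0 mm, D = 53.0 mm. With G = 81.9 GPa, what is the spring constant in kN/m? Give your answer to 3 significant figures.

k = Gd⁴/(8D³N_a) = (81.9×10³ × 5.0⁴) / (8 × 53.0³ × 24)
  = 5.11875e+07 / 2.85844e+07 = 1.7908 N/mm

1.79 kN/m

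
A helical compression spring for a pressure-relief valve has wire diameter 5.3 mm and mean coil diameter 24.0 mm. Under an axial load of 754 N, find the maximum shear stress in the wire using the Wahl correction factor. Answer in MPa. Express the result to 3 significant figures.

417 MPa

Spring index C = D/d = 24.0/5.3 = 4.5283
K_W = (4C−1)/(4C−4) + 0.615/C = 17.113/14.113 + 0.1358 = 1.3484
τ₀ = 8FD/(πd³) = 8·754·24.0/(π·5.3³) = 144768/467.71 = 309.52 MPa
τ_max = K·τ₀ = 1.3484 × 309.52 = 417.36 MPa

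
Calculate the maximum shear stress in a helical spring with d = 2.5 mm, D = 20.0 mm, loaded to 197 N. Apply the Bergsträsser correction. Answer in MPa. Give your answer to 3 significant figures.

753 MPa

Spring index C = D/d = 20.0/2.5 = 8.0000
K_B = (4C+2)/(4C−3) = 34.000/29.000 = 1.1724
τ₀ = 8FD/(πd³) = 8·197·20.0/(π·2.5³) = 31520/49.087 = 642.12 MPa
τ_max = K·τ₀ = 1.1724 × 642.12 = 752.83 MPa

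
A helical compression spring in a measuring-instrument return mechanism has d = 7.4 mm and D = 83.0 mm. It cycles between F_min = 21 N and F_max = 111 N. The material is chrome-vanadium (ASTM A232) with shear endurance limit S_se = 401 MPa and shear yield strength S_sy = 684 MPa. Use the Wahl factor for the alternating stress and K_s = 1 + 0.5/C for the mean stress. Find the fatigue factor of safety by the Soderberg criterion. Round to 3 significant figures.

C = D/d = 83.0/7.4 = 11.2162; K_W = (4C−1)/(4C−4)+0.615/C = 1.1282; K_s = 1+0.5/C = 1.0446
F_a = (F_max−F_min)/2 = 45 N; F_m = (F_max+F_min)/2 = 66 N
τ_a = K_W·8F_aD/(πd³) = 1.1282 × 23.471 = 26.481 MPa
τ_m = K_s·8F_mD/(πd³) = 1.0446 × 34.424 = 35.959 MPa
Soderberg: 1/n_f = τ_a/S_se + τ_m/S_sy = 26.481/401 + 35.959/684 = 0.06604 + 0.05257 = 0.11861
n_f = 1/0.11861 = 8.431

8.43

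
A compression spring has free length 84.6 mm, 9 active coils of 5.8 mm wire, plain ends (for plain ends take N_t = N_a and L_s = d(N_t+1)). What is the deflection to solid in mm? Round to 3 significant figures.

N_t = 9; L_s = 5.8·10 = 58 mm
δ_solid = L₀ − L_s = 84.6 − 58 = 26.6 mm

26.6 mm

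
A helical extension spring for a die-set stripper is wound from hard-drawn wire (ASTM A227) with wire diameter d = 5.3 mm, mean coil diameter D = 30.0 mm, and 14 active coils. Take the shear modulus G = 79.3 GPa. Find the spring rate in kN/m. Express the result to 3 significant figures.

k = Gd⁴/(8D³N_a) = (79.3×10³ × 5.3⁴) / (8 × 30.0³ × 14)
  = 6.25715e+07 / 3.024e+06 = 20.692 N/mm

20.7 kN/m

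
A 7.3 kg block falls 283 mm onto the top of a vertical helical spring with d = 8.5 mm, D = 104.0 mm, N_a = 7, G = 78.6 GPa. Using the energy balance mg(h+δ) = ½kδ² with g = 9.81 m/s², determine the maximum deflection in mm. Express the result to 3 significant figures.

k = Gd⁴/(8D³N_a) = (78.6×10³)(8.5⁴)/(8·104.0³·7) = 6.5134 N/mm
W = mg = 7.3 × 9.81 = 71.613 N
½kδ² − Wδ − Wh = 0 → δ = (W + √(W² + 2kWh))/k
δ = (71.613 + √(5128.4 + 264009))/6.5134 = (71.613 + 518.78)/6.5134 = 90.643 mm

90.6 mm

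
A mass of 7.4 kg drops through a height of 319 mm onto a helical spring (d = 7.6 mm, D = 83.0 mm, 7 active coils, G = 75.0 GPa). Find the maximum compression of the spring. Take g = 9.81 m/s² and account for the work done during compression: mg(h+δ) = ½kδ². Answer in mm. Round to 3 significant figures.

86.8 mm

k = Gd⁴/(8D³N_a) = (75.0×10³)(7.6⁴)/(8·83.0³·7) = 7.8144 N/mm
W = mg = 7.4 × 9.81 = 72.594 N
½kδ² − Wδ − Wh = 0 → δ = (W + √(W² + 2kWh))/k
δ = (72.594 + √(5269.9 + 361922))/7.8144 = (72.594 + 605.96)/7.8144 = 86.835 mm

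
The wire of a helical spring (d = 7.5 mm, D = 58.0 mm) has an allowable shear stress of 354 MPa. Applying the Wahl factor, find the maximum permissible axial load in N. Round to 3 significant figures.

C = D/d = 58.0/7.5 = 7.7333
K_W = (4C−1)/(4C−4) + 0.615/C = 29.933/26.933 + 0.0795 = 1.1909
τ_max = K·8FD/(πd³) → F_max = τ_allow·πd³/(8DK)
F_max = 354·π·7.5³/(8·58.0·1.1909) = 4.6918e+05/552.58 = 849.06 N

849 N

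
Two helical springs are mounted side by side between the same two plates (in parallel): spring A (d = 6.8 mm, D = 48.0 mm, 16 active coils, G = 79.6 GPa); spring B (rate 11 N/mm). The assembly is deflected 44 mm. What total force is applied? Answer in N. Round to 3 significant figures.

1010 N

k_A = Gd⁴/(8D³N_a) = (79.6×10³)(6.8⁴)/(8·48.0³·16) = 12.023 N/mm
Parallel: k_eq = 12.023 + 11 = 23.023 N/mm
F = k_eq·δ = 23.023·44 = 1013 N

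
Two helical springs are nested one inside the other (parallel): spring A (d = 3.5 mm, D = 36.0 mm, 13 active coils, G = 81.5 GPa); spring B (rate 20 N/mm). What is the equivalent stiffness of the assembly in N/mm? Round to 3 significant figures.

22.5 N/mm

k_A = Gd⁴/(8D³N_a) = (81.5×10³)(3.5⁴)/(8·36.0³·13) = 2.5205 N/mm
Parallel: k_eq = 2.5205 + 20 = 22.521 N/mm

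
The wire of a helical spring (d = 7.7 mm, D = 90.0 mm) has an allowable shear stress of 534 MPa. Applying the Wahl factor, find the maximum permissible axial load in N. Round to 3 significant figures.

C = D/d = 90.0/7.7 = 11.6883
K_W = (4C−1)/(4C−4) + 0.615/C = 45.753/42.753 + 0.0526 = 1.1228
τ_max = K·8FD/(πd³) → F_max = τ_allow·πd³/(8DK)
F_max = 534·π·7.7³/(8·90.0·1.1228) = 7.6588e+05/808.41 = 947.4 N

947 N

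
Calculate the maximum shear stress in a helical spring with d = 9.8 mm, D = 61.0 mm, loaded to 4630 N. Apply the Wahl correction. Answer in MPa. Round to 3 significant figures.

Spring index C = D/d = 61.0/9.8 = 6.2245
K_W = (4C−1)/(4C−4) + 0.615/C = 23.898/20.898 + 0.0988 = 1.2424
τ₀ = 8FD/(πd³) = 8·4630·61.0/(π·9.8³) = 2.25944e+06/2956.8 = 764.14 MPa
τ_max = K·τ₀ = 1.2424 × 764.14 = 949.33 MPa

949 MPa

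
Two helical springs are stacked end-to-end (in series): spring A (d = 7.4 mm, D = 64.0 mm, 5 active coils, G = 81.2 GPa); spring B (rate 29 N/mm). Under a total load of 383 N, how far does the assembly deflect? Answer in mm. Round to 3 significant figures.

k_A = Gd⁴/(8D³N_a) = (81.2×10³)(7.4⁴)/(8·64.0³·5) = 23.221 N/mm
Series: 1/k_eq = 1/23.221 + 1/29 = 0.077547; k_eq = 12.895 N/mm
δ = F/k_eq = 383/12.895 = 29.701 mm

29.7 mm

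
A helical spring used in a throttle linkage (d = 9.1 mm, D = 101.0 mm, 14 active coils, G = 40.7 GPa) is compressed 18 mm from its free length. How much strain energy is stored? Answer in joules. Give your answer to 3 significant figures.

k = Gd⁴/(8D³N_a) = (40.7×10³)(9.1⁴)/(8·101.0³·14) = 2.4187 N/mm
U = ½kδ² = 0.5 × 2.4187 × 18² = 391.83 N·mm = 0.39183 J

0.392 J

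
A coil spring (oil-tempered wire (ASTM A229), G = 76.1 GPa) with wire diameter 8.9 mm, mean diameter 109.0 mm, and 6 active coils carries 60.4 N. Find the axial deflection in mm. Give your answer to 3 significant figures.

7.86 mm

k = Gd⁴/(8D³N_a) = (76.1×10³)(8.9⁴)/(8·109.0³·6) = 7.6811 N/mm
δ = F/k = 60.4 / 7.6811 = 7.8634 mm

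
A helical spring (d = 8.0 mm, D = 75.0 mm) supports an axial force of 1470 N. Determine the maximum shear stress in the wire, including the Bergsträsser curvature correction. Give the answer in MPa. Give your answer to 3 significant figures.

628 MPa

Spring index C = D/d = 75.0/8.0 = 9.3750
K_B = (4C+2)/(4C−3) = 39.500/34.500 = 1.1449
τ₀ = 8FD/(πd³) = 8·1470·75.0/(π·8.0³) = 882000/1608.5 = 548.34 MPa
τ_max = K·τ₀ = 1.1449 × 548.34 = 627.81 MPa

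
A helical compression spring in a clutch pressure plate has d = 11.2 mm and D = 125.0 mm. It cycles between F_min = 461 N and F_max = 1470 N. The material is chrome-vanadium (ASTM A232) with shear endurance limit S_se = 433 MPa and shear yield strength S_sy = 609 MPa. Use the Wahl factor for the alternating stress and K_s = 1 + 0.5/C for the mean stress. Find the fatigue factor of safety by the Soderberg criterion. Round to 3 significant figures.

C = D/d = 125.0/11.2 = 11.1607; K_W = (4C−1)/(4C−4)+0.615/C = 1.1289; K_s = 1+0.5/C = 1.0448
F_a = (F_max−F_min)/2 = 504.5 N; F_m = (F_max+F_min)/2 = 965.5 N
τ_a = K_W·8F_aD/(πd³) = 1.1289 × 114.3 = 129.04 MPa
τ_m = K_s·8F_mD/(πd³) = 1.0448 × 218.75 = 228.55 MPa
Soderberg: 1/n_f = τ_a/S_se + τ_m/S_sy = 129.04/433 + 228.55/609 = 0.29801 + 0.37529 = 0.6733
n_f = 1/0.6733 = 1.485

1.49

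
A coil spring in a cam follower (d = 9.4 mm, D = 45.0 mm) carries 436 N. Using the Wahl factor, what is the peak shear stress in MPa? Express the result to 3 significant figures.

Spring index C = D/d = 45.0/9.4 = 4.7872
K_W = (4C−1)/(4C−4) + 0.615/C = 18.149/15.149 + 0.1285 = 1.3265
τ₀ = 8FD/(πd³) = 8·436·45.0/(π·9.4³) = 156960/2609.4 = 60.153 MPa
τ_max = K·τ₀ = 1.3265 × 60.153 = 79.793 MPa

79.8 MPa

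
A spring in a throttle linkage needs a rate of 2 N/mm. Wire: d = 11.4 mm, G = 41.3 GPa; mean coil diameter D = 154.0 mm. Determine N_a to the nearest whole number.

12

N_a = Gd⁴/(8D³k) = (41.3×10³ × 11.4⁴)/(8 × 154.0³ × 2)
    = 6.97541e+08 / 5.84362e+07 = 11.94 → 12 coils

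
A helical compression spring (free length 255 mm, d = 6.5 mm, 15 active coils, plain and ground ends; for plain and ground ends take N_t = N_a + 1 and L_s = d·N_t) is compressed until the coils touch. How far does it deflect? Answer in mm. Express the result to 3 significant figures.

N_t = 16; L_s = 6.5·16 = 104 mm
δ_solid = L₀ − L_s = 255 − 104 = 151 mm

151 mm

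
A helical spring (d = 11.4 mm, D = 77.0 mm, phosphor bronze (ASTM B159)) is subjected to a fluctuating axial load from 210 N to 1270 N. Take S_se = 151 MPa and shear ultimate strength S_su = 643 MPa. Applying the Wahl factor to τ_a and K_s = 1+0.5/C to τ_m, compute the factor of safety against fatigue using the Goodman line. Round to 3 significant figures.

1.37

C = D/d = 77.0/11.4 = 6.7544; K_W = (4C−1)/(4C−4)+0.615/C = 1.2214; K_s = 1+0.5/C = 1.0740
F_a = (F_max−F_min)/2 = 530 N; F_m = (F_max+F_min)/2 = 740 N
τ_a = K_W·8F_aD/(πd³) = 1.2214 × 70.144 = 85.673 MPa
τ_m = K_s·8F_mD/(πd³) = 1.0740 × 97.937 = 105.19 MPa
Goodman: 1/n_f = τ_a/S_se + τ_m/S_su = 85.673/151 + 105.19/643 = 0.56737 + 0.16359 = 0.73096
n_f = 1/0.73096 = 1.368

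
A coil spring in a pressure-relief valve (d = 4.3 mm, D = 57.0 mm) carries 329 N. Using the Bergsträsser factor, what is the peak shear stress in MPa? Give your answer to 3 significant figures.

661 MPa

Spring index C = D/d = 57.0/4.3 = 13.2558
K_B = (4C+2)/(4C−3) = 55.023/50.023 = 1.1000
τ₀ = 8FD/(πd³) = 8·329·57.0/(π·4.3³) = 150024/249.78 = 600.63 MPa
τ_max = K·τ₀ = 1.1000 × 600.63 = 660.66 MPa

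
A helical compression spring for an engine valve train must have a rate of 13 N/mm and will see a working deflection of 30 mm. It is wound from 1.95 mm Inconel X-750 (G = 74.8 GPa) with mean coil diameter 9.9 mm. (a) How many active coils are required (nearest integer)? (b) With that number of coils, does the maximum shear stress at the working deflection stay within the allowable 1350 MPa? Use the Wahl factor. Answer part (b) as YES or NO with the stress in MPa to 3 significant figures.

(a) 11 coils; (b) NO, τ_max = 1690 MPa

N_a = Gd⁴/(8D³k) = (74.8×10³)(1.95⁴)/(8·9.9³·13) = 10.72 → N_a = 11
Actual rate k = Gd⁴/(8D³·11) = 12.666 N/mm
Working load F = kδ = 12.666·30 = 379.99 N
C = 9.9/1.95 = 5.0769; K_W = (4C−1)/(4C−4)+0.615/C = 1.3051
τ_max = K_W·8FD/(πd³) = 1.3051·1291.9 = 1686.1 MPa
τ_max > 1350 MPa → exceeds allowable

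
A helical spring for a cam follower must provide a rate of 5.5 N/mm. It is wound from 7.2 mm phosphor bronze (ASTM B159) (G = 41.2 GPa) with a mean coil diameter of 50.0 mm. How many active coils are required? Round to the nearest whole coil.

20

N_a = Gd⁴/(8D³k) = (41.2×10³ × 7.2⁴)/(8 × 50.0³ × 5.5)
    = 1.1072e+08 / 5.5e+06 = 20.13 → 20 coils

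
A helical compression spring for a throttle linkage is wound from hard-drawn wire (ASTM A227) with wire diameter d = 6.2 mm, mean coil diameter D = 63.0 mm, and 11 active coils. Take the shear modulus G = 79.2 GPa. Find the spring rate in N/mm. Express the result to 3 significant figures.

5.32 N/mm

k = Gd⁴/(8D³N_a) = (79.2×10³ × 6.2⁴) / (8 × 63.0³ × 11)
  = 1.17029e+08 / 2.20041e+07 = 5.3185 N/mm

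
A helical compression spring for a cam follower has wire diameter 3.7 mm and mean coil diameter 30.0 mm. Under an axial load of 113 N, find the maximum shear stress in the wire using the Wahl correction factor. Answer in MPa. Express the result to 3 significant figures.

201 MPa

Spring index C = D/d = 30.0/3.7 = 8.1081
K_W = (4C−1)/(4C−4) + 0.615/C = 31.432/28.432 + 0.0759 = 1.1814
τ₀ = 8FD/(πd³) = 8·113·30.0/(π·3.7³) = 27120/159.13 = 170.43 MPa
τ_max = K·τ₀ = 1.1814 × 170.43 = 201.33 MPa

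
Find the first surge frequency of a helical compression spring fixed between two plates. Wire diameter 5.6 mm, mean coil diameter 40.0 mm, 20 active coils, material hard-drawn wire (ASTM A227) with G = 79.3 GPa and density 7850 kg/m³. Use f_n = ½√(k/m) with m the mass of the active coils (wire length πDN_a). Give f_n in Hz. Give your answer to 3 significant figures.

62.6 Hz

k = Gd⁴/(8D³N_a) = (79.3×10³)(5.6⁴)/(8·40.0³·20) = 7.616 N/mm = 7616 N/m
Wire length L = πDN_a = π·40.0·20 = 2513.3 mm
m = ρ·(πd²/4)·L = 7850 × 24.63×10⁻⁶ m² × 2.5133 m = 0.48593 kg
f_n = ½√(k/m) = 0.5·√(7616/0.48593) = 0.5·√(15673) = 62.596 Hz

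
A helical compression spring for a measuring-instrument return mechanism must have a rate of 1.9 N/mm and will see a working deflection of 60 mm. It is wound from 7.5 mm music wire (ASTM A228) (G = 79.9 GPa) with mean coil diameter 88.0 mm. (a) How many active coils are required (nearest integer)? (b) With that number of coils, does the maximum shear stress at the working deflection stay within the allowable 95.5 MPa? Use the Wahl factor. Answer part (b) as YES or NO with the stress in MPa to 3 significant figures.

N_a = Gd⁴/(8D³k) = (79.9×10³)(7.5⁴)/(8·88.0³·1.9) = 24.41 → N_a = 24
Actual rate k = Gd⁴/(8D³·24) = 1.9322 N/mm
Working load F = kδ = 1.9322·60 = 115.93 N
C = 88.0/7.5 = 11.7333; K_W = (4C−1)/(4C−4)+0.615/C = 1.1223
τ_max = K_W·8FD/(πd³) = 1.1223·61.579 = 69.11 MPa
τ_max ≤ 95.5 MPa → acceptable

(a) 24 coils; (b) YES, τ_max = 69.1 MPa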